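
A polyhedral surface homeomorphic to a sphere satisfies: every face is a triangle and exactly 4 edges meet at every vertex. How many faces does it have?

8

Each face has 3 edges and each edge borders two faces, so 2E = 3F.
Each vertex has degree 4, so 4V = 2E and hence V = 3F/4.
Euler: V − E + F = 2 ⇒ (3F/4) − (3F/2) + F = 2.
Multiply by 8: (6 − 12 + 8)F = 16, i.e. 2F = 16.
So F = 8, E = 3·8/2 = 12, V = 3·8/4 = 6.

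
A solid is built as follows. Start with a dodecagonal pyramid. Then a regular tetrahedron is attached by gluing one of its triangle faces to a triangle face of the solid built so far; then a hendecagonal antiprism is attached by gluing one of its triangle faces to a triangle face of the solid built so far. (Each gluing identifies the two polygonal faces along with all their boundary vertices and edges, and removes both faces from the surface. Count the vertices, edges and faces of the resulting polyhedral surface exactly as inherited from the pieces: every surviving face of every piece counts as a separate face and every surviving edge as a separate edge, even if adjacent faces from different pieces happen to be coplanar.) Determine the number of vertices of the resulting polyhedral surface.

33

A dodecagonal pyramid: V=13, E=24, F=13.
Attach a regular tetrahedron (V=4, E=6, F=4) along a 3-gon: merge 3 vertices and 3 edges, delete both glued faces → V=14, E=27, F=15.
Attach a hendecagonal antiprism (V=22, E=44, F=24) along a 3-gon: merge 3 vertices and 3 edges, delete both glued faces → V=33, E=68, F=37.
Check: V − E + F = 33 − 68 + 37 = 2.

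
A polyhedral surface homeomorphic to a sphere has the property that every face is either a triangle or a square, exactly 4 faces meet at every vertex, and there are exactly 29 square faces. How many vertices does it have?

Let x be the number of triangles; then F = 29 + x.
Edge–face incidences: 2E = 4·29 + 3·x = 116 + 3x.
Every vertex has degree 4, so 4V = 2E.
Euler: V − E + F = 2 ⇒ (2E)/4 − E + (29 + x) = 2.
Multiply by 8: 2·(2E) − 4·(2E) + 8·(29 + x) = 16, i.e. 232 + 8x − 2·(116 + 3x) = 16.
Collecting terms: 2x = 16, so x = 8.
Then 2E = 116 + 3·8 = 140, so E = 70, V = 2E/4 = 35, F = 29 + 8 = 37.

35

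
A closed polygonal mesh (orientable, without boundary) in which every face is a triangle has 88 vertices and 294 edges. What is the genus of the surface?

6

Every face is a triangle and each edge borders two faces, so 3F = 2·294, giving F = 196.
χ = V − E + F = 88 − 294 + 196 = -10.
For a closed orientable surface χ = 2 − 2g, so g = (2 − (-10))/2 = 6.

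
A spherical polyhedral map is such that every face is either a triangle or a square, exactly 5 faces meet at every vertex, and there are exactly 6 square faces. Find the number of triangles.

Let x be the number of triangles; then F = 6 + x.
Edge–face incidences: 2E = 4·6 + 3·x = 24 + 3x.
Every vertex has degree 5, so 5V = 2E.
Euler: V − E + F = 2 ⇒ (2E)/5 − E + (6 + x) = 2.
Multiply by 10: 2·(2E) − 5·(2E) + 10·(6 + x) = 20, i.e. 60 + 10x − 3·(24 + 3x) = 20.
Collecting terms: x − 12 = 20, so x = 32.
Then 2E = 24 + 3·32 = 120, so E = 60, V = 2E/5 = 24, F = 6 + 32 = 38.

32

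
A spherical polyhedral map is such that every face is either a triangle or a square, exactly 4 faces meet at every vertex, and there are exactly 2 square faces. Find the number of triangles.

8

Let x be the number of triangles; then F = 2 + x.
Edge–face incidences: 2E = 4·2 + 3·x = 8 + 3x.
Every vertex has degree 4, so 4V = 2E.
Euler: V − E + F = 2 ⇒ (2E)/4 − E + (2 + x) = 2.
Multiply by 8: 2·(2E) − 4·(2E) + 8·(2 + x) = 16, i.e. 16 + 8x − 2·(8 + 3x) = 16.
Collecting terms: 2x = 16, so x = 8.
Then 2E = 8 + 3·8 = 32, so E = 16, V = 2E/4 = 8, F = 2 + 8 = 10.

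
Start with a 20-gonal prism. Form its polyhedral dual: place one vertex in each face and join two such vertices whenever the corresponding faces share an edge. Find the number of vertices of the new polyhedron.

The base solid has V = 40, E = 60, F = 22.
The dual swaps V and F and preserves E: V′ = F = 22, E′ = E = 60, F′ = V = 40.

22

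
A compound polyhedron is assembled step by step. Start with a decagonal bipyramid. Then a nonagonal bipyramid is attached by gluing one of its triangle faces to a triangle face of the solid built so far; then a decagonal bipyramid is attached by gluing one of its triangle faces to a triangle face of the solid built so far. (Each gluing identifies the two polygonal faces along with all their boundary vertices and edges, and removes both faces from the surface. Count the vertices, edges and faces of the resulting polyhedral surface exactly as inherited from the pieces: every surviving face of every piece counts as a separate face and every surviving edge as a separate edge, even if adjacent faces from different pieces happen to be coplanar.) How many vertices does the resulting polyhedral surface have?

A decagonal bipyramid: V=12, E=30, F=20.
Attach a nonagonal bipyramid (V=11, E=27, F=18) along a 3-gon: merge 3 vertices and 3 edges, delete both glued faces → V=20, E=54, F=36.
Attach a decagonal bipyramid (V=12, E=30, F=20) along a 3-gon: merge 3 vertices and 3 edges, delete both glued faces → V=29, E=81, F=54.
Check: V − E + F = 29 − 81 + 54 = 2.

29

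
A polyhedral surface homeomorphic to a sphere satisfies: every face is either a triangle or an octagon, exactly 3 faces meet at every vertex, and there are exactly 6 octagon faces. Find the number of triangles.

Let x be the number of triangles; then F = 6 + x.
Edge–face incidences: 2E = 8·6 + 3·x = 48 + 3x.
Every vertex has degree 3, so 3V = 2E.
Euler: V − E + F = 2 ⇒ (2E)/3 − E + (6 + x) = 2.
Multiply by 6: 2·(2E) − 3·(2E) + 6·(6 + x) = 12, i.e. 36 + 6x − (48 + 3x) = 12.
Collecting terms: 3x − 12 = 12, so 3x = 24, so x = 8.
Then 2E = 48 + 3·8 = 72, so E = 36, V = 2E/3 = 24, F = 6 + 8 = 14.

8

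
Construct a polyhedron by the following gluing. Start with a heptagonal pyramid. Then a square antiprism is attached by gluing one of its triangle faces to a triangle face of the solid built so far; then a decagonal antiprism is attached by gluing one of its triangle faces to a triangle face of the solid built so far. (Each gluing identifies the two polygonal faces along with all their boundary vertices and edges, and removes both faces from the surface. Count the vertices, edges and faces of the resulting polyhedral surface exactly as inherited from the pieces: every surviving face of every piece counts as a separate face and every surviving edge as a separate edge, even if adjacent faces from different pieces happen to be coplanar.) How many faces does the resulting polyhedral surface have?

36

A heptagonal pyramid: V=8, E=14, F=8.
Attach a square antiprism (V=8, E=16, F=10) along a 3-gon: merge 3 vertices and 3 edges, delete both glued faces → V=13, E=27, F=16.
Attach a decagonal antiprism (V=20, E=40, F=22) along a 3-gon: merge 3 vertices and 3 edges, delete both glued faces → V=30, E=64, F=36.
Check: V − E + F = 30 − 64 + 36 = 2.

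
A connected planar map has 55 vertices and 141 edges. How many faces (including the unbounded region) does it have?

88

Euler's formula for a connected plane graph: V − E + F = 2, so F = 2 − 55 + 141 = 88.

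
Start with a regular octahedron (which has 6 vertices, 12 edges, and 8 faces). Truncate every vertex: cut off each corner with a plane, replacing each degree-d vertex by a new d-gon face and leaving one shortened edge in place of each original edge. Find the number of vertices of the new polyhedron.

24

Truncation replaces each original edge-end by a new vertex, so V′ = 2E = 24.
Each original edge survives, and each old vertex of degree d contributes d new edges; summing degrees gives Σd = 2E, so E′ = E + 2E = 3E = 36.
Each original face survives and each original vertex becomes one new face: F′ = F + V = 14.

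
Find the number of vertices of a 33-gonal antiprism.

An antiprism on an n-gon has two n-gon caps and 2n triangles: V = 2·33 = 66, E = 4·33 = 132, F = 2·33 + 2 = 68.

66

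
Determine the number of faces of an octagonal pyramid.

A pyramid on an n-gon base has one n-gon and n triangles: V = 8 + 1 = 9, E = 2·8 = 16, F = 8 + 1 = 9.
Check: V − E + F = 9 − 16 + 9 = 2.

9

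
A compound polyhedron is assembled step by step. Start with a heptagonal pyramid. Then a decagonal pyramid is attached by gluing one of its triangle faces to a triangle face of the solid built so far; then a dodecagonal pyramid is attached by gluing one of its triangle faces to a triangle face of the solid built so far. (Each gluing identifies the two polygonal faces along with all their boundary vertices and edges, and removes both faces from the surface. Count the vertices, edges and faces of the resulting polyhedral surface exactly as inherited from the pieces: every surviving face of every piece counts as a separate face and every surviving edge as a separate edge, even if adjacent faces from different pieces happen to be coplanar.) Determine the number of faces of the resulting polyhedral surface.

28

A heptagonal pyramid: V=8, E=14, F=8.
Attach a decagonal pyramid (V=11, E=20, F=11) along a 3-gon: merge 3 vertices and 3 edges, delete both glued faces → V=16, E=31, F=17.
Attach a dodecagonal pyramid (V=13, E=24, F=13) along a 3-gon: merge 3 vertices and 3 edges, delete both glued faces → V=26, E=52, F=28.
Check: V − E + F = 26 − 52 + 28 = 2.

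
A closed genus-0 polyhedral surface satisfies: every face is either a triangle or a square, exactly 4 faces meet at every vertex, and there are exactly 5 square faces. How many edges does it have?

22

Let x be the number of triangles; then F = 5 + x.
Edge–face incidences: 2E = 4·5 + 3·x = 20 + 3x.
Every vertex has degree 4, so 4V = 2E.
Euler: V − E + F = 2 ⇒ (2E)/4 − E + (5 + x) = 2.
Multiply by 8: 2·(2E) − 4·(2E) + 8·(5 + x) = 16, i.e. 40 + 8x − 2·(20 + 3x) = 16.
Collecting terms: 2x = 16, so x = 8.
Then 2E = 20 + 3·8 = 44, so E = 22, V = 2E/4 = 11, F = 5 + 8 = 13.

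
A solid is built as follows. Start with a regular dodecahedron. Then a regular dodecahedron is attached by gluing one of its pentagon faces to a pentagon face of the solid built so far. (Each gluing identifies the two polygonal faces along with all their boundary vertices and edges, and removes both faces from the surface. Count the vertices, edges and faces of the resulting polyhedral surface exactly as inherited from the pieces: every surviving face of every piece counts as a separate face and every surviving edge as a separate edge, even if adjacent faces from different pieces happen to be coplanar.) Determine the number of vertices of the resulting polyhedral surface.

35

A regular dodecahedron: V=20, E=30, F=12.
Attach a regular dodecahedron (V=20, E=30, F=12) along a 5-gon: merge 5 vertices and 5 edges, delete both glued faces → V=35, E=55, F=22.
Check: V − E + F = 35 − 55 + 22 = 2.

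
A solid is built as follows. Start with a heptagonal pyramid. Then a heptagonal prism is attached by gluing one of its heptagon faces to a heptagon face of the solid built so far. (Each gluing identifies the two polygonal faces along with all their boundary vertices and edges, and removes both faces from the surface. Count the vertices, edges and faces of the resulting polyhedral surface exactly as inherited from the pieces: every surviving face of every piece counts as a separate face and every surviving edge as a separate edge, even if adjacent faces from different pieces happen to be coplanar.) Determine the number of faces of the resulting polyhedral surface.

A heptagonal pyramid: V=8, E=14, F=8.
Attach a heptagonal prism (V=14, E=21, F=9) along a 7-gon: merge 7 vertices and 7 edges, delete both glued faces → V=15, E=28, F=15.
Check: V − E + F = 15 − 28 + 15 = 2.

15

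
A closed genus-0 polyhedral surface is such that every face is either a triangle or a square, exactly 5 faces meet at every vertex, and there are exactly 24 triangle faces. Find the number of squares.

Let x be the number of squares; then F = 24 + x.
Edge–face incidences: 2E = 3·24 + 4·x = 72 + 4x.
Every vertex has degree 5, so 5V = 2E.
Euler: V − E + F = 2 ⇒ (2E)/5 − E + (24 + x) = 2.
Multiply by 10: 2·(2E) − 5·(2E) + 10·(24 + x) = 20, i.e. 240 + 10x − 3·(72 + 4x) = 20.
Collecting terms: −2x + 24 = 20, so −2x = −4, so x = 2.
Then 2E = 72 + 4·2 = 80, so E = 40, V = 2E/5 = 16, F = 24 + 2 = 26.

2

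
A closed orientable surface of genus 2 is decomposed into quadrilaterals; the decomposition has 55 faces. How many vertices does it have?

53

χ = 2 − 2·2 = -2, and every face is a square so 4F = 2E.
E = 4·55/2 = 110. Then V = -2 + E − F = -2 + 110 − 55 = 53.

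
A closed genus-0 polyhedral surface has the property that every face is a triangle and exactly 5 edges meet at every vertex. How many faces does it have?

20

Each face has 3 edges and each edge borders two faces, so 2E = 3F.
Each vertex has degree 5, so 5V = 2E and hence V = 3F/5.
Euler: V − E + F = 2 ⇒ (3F/5) − (3F/2) + F = 2.
Multiply by 10: (6 − 15 + 10)F = 20, i.e. 1F = 20.
So F = 20, E = 3·20/2 = 30, V = 3·20/5 = 12.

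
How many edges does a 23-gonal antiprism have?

An antiprism on an n-gon has two n-gon caps and 2n triangles: V = 2·23 = 46, E = 4·23 = 92, F = 2·23 + 2 = 48.

92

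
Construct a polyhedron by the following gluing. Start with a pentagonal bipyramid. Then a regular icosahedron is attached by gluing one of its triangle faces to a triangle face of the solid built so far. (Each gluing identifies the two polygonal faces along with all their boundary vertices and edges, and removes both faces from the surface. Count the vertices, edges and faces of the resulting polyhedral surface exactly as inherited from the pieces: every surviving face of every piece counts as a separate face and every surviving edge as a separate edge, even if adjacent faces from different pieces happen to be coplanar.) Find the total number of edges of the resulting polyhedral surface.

A pentagonal bipyramid: V=7, E=15, F=10.
Attach a regular icosahedron (V=12, E=30, F=20) along a 3-gon: merge 3 vertices and 3 edges, delete both glued faces → V=16, E=42, F=28.
Check: V − E + F = 16 − 42 + 28 = 2.

42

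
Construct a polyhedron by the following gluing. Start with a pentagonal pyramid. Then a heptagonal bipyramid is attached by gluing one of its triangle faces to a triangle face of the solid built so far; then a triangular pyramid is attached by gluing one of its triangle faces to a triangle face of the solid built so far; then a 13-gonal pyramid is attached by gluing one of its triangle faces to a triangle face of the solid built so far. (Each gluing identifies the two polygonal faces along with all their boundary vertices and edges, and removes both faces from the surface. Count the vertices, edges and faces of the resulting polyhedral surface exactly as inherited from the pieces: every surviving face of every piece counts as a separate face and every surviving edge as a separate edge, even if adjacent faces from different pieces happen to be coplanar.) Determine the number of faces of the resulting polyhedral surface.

A pentagonal pyramid: V=6, E=10, F=6.
Attach a heptagonal bipyramid (V=9, E=21, F=14) along a 3-gon: merge 3 vertices and 3 edges, delete both glued faces → V=12, E=28, F=18.
Attach a triangular pyramid (V=4, E=6, F=4) along a 3-gon: merge 3 vertices and 3 edges, delete both glued faces → V=13, E=31, F=20.
Attach a 13-gonal pyramid (V=14, E=26, F=14) along a 3-gon: merge 3 vertices and 3 edges, delete both glued faces → V=24, E=54, F=32.
Check: V − E + F = 24 − 54 + 32 = 2.

32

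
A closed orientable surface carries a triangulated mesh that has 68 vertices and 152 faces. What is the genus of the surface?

Every face is a triangle, so 2E = 3·152 = 456, giving E = 228.
χ = V − E + F = 68 − 228 + 152 = -8.
For a closed orientable surface χ = 2 − 2g, so g = (2 − (-8))/2 = 5.

5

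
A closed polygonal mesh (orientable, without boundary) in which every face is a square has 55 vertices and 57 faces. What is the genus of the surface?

2

Every face is a square, so 2E = 4·57 = 228, giving E = 114.
χ = V − E + F = 55 − 114 + 57 = -2.
For a closed orientable surface χ = 2 − 2g, so g = (2 − (-2))/2 = 2.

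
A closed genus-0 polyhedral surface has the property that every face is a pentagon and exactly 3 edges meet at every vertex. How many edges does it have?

Each face has 5 edges and each edge borders two faces, so 2E = 5F.
Each vertex has degree 3, so 3V = 2E and hence V = 5F/3.
Euler: V − E + F = 2 ⇒ (5F/3) − (5F/2) + F = 2.
Multiply by 6: (10 − 15 + 6)F = 12, i.e. 1F = 12.
So F = 12, E = 5·12/2 = 30, V = 5·12/3 = 20.

30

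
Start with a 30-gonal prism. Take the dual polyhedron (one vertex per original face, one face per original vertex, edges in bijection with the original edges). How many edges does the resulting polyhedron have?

90

The base solid has V = 60, E = 90, F = 32.
The dual swaps V and F and preserves E: V′ = F = 32, E′ = E = 90, F′ = V = 60.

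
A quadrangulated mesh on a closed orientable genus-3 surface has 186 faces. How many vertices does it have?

182

χ = 2 − 2·3 = -4, and every face is a square so 4F = 2E.
E = 4·186/2 = 372. Then V = -4 + E − F = -4 + 372 − 186 = 182.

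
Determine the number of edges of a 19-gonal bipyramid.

57

A bipyramid over an n-gon has 2n triangular faces and n + 2 vertices: V = 19 + 2 = 21, E = 3·19 = 57, F = 2·19 = 38.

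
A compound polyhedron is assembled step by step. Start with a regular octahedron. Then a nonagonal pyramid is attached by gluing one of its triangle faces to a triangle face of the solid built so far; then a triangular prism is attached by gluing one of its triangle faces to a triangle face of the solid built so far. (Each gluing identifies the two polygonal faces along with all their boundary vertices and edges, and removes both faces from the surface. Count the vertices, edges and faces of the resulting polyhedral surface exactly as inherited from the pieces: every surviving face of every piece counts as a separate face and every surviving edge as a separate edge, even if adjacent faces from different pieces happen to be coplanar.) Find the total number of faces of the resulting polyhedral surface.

A regular octahedron: V=6, E=12, F=8.
Attach a nonagonal pyramid (V=10, E=18, F=10) along a 3-gon: merge 3 vertices and 3 edges, delete both glued faces → V=13, E=27, F=16.
Attach a triangular prism (V=6, E=9, F=5) along a 3-gon: merge 3 vertices and 3 edges, delete both glued faces → V=16, E=33, F=19.
Check: V − E + F = 16 − 33 + 19 = 2.

19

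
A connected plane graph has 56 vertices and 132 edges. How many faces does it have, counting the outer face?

78

Euler's formula for a connected plane graph: V − E + F = 2, so F = 2 − 56 + 132 = 78.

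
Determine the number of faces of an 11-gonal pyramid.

A pyramid on an n-gon base has one n-gon and n triangles: V = 11 + 1 = 12, E = 2·11 = 22, F = 11 + 1 = 12.

12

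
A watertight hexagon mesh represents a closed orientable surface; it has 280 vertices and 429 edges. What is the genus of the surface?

Every face is a hexagon and each edge borders two faces, so 6F = 2·429, giving F = 143.
χ = V − E + F = 280 − 429 + 143 = -6.
For a closed orientable surface χ = 2 − 2g, so g = (2 − (-6))/2 = 4.

4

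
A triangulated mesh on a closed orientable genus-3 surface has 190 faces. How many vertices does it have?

χ = 2 − 2·3 = -4, and every face is a triangle so 3F = 2E.
E = 3·190/2 = 285. Then V = -4 + E − F = -4 + 285 − 190 = 91.

91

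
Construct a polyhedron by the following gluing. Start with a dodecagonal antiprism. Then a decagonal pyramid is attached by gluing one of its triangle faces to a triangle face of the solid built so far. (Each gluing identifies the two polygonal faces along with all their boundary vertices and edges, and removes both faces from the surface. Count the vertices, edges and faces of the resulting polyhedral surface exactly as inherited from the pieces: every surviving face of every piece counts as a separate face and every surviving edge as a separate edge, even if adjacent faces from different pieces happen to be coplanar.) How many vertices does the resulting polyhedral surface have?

32

A dodecagonal antiprism: V=24, E=48, F=26.
Attach a decagonal pyramid (V=11, E=20, F=11) along a 3-gon: merge 3 vertices and 3 edges, delete both glued faces → V=32, E=65, F=35.
Check: V − E + F = 32 − 65 + 35 = 2.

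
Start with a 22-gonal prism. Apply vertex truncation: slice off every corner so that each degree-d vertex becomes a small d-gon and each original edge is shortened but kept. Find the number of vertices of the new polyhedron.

The base solid has V = 44, E = 66, F = 24.
Truncation replaces each original edge-end by a new vertex, so V′ = 2E = 132.
Each original edge survives, and each old vertex of degree d contributes d new edges; summing degrees gives Σd = 2E, so E′ = E + 2E = 3E = 198.
Each original face survives and each original vertex becomes one new face: F′ = F + V = 68.

132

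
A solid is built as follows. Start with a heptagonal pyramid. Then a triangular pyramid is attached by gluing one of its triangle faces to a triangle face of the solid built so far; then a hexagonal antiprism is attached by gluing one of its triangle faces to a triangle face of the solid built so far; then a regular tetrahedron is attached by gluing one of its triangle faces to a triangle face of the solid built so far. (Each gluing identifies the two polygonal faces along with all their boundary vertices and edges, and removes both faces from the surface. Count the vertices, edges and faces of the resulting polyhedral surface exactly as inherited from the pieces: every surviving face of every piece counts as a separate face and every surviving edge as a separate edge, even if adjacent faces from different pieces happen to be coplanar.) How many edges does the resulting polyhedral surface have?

A heptagonal pyramid: V=8, E=14, F=8.
Attach a triangular pyramid (V=4, E=6, F=4) along a 3-gon: merge 3 vertices and 3 edges, delete both glued faces → V=9, E=17, F=10.
Attach a hexagonal antiprism (V=12, E=24, F=14) along a 3-gon: merge 3 vertices and 3 edges, delete both glued faces → V=18, E=38, F=22.
Attach a regular tetrahedron (V=4, E=6, F=4) along a 3-gon: merge 3 vertices and 3 edges, delete both glued faces → V=19, E=41, F=24.
Check: V − E + F = 19 − 41 + 24 = 2.

41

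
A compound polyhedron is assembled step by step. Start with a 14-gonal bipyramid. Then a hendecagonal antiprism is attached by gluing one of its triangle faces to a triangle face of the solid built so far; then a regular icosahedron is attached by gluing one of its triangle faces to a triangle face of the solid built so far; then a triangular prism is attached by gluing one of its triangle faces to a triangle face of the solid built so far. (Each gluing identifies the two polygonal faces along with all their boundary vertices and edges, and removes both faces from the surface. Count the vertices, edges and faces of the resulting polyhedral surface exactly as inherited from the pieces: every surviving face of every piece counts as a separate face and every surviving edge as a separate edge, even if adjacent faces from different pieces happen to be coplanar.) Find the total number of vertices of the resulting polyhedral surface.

47

A 14-gonal bipyramid: V=16, E=42, F=28.
Attach a hendecagonal antiprism (V=22, E=44, F=24) along a 3-gon: merge 3 vertices and 3 edges, delete both glued faces → V=35, E=83, F=50.
Attach a regular icosahedron (V=12, E=30, F=20) along a 3-gon: merge 3 vertices and 3 edges, delete both glued faces → V=44, E=110, F=68.
Attach a triangular prism (V=6, E=9, F=5) along a 3-gon: merge 3 vertices and 3 edges, delete both glued faces → V=47, E=116, F=71.
Check: V − E + F = 47 − 116 + 71 = 2.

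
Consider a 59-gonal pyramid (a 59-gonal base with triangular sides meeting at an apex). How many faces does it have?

A pyramid on an n-gon base has one n-gon and n triangles: V = 59 + 1 = 60, E = 2·59 = 118, F = 59 + 1 = 60.

60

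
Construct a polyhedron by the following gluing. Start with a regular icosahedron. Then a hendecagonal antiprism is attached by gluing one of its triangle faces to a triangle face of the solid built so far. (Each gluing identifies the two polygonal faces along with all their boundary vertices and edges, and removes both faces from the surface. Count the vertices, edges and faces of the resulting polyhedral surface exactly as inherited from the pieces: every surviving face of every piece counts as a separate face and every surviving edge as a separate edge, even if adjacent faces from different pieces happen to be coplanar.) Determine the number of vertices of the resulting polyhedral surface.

A regular icosahedron: V=12, E=30, F=20.
Attach a hendecagonal antiprism (V=22, E=44, F=24) along a 3-gon: merge 3 vertices and 3 edges, delete both glued faces → V=31, E=71, F=42.
Check: V − E + F = 31 − 71 + 42 = 2.

31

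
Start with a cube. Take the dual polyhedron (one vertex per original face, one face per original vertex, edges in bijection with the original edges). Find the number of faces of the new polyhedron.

The base solid has V = 8, E = 12, F = 6.
The dual swaps V and F and preserves E: V′ = F = 6, E′ = E = 12, F′ = V = 8.

8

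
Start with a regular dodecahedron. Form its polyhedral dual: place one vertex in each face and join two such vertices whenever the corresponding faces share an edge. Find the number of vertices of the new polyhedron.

12

The base solid has V = 20, E = 30, F = 12.
The dual swaps V and F and preserves E: V′ = F = 12, E′ = E = 30, F′ = V = 20.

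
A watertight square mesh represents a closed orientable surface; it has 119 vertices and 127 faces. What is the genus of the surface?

Every face is a square, so 2E = 4·127 = 508, giving E = 254.
χ = V − E + F = 119 − 254 + 127 = -8.
For a closed orientable surface χ = 2 − 2g, so g = (2 − (-8))/2 = 5.

5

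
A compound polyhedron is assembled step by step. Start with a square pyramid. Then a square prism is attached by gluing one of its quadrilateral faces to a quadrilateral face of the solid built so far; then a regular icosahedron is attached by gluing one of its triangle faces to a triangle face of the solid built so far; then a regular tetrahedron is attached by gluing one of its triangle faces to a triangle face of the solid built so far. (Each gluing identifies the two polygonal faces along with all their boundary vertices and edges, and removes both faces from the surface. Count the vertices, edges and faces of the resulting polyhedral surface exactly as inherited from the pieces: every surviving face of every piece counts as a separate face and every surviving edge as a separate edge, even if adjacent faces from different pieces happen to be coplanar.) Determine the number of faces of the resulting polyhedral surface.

A square pyramid: V=5, E=8, F=5.
Attach a square prism (V=8, E=12, F=6) along a 4-gon: merge 4 vertices and 4 edges, delete both glued faces → V=9, E=16, F=9.
Attach a regular icosahedron (V=12, E=30, F=20) along a 3-gon: merge 3 vertices and 3 edges, delete both glued faces → V=18, E=43, F=27.
Attach a regular tetrahedron (V=4, E=6, F=4) along a 3-gon: merge 3 vertices and 3 edges, delete both glued faces → V=19, E=46, F=29.
Check: V − E + F = 19 − 46 + 29 = 2.

29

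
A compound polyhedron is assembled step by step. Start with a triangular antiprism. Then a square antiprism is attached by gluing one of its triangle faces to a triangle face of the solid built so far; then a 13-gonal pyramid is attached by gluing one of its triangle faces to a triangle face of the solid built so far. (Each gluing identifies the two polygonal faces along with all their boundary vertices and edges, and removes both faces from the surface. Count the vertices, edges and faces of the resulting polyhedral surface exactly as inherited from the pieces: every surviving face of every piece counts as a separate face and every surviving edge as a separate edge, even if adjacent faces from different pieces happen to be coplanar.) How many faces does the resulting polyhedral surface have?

A triangular antiprism: V=6, E=12, F=8.
Attach a square antiprism (V=8, E=16, F=10) along a 3-gon: merge 3 vertices and 3 edges, delete both glued faces → V=11, E=25, F=16.
Attach a 13-gonal pyramid (V=14, E=26, F=14) along a 3-gon: merge 3 vertices and 3 edges, delete both glued faces → V=22, E=48, F=28.
Check: V − E + F = 22 − 48 + 28 = 2.

28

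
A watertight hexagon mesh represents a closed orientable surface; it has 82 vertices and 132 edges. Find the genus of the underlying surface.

Every face is a hexagon and each edge borders two faces, so 6F = 2·132, giving F = 44.
χ = V − E + F = 82 − 132 + 44 = -6.
For a closed orientable surface χ = 2 − 2g, so g = (2 − (-6))/2 = 4.

4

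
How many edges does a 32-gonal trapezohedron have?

128

The n-trapezohedron (dual of the n-antiprism) has V = 2·32 + 2 = 66, E = 4·32 = 128, F = 2·32 = 64.
Check: V − E + F = 66 − 128 + 64 = 2.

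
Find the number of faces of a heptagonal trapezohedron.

The n-trapezohedron (dual of the n-antiprism) has V = 2·7 + 2 = 16, E = 4·7 = 28, F = 2·7 = 14.

14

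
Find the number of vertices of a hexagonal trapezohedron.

The n-trapezohedron (dual of the n-antiprism) has V = 2·6 + 2 = 14, E = 4·6 = 24, F = 2·6 = 12.

14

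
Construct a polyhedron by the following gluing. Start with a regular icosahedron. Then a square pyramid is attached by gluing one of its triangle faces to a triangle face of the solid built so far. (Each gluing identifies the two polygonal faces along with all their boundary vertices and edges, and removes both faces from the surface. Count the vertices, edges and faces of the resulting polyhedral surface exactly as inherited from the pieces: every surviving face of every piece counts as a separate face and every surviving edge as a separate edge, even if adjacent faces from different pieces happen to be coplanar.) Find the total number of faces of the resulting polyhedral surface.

23

A regular icosahedron: V=12, E=30, F=20.
Attach a square pyramid (V=5, E=8, F=5) along a 3-gon: merge 3 vertices and 3 edges, delete both glued faces → V=14, E=35, F=23.
Check: V − E + F = 14 − 35 + 23 = 2.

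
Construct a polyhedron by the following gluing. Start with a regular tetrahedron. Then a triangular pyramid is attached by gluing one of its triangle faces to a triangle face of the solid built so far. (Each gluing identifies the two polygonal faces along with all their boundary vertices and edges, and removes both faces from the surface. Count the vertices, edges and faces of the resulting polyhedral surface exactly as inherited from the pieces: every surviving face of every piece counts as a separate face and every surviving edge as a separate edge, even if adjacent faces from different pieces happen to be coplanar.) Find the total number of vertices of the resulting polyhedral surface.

5

A regular tetrahedron: V=4, E=6, F=4.
Attach a triangular pyramid (V=4, E=6, F=4) along a 3-gon: merge 3 vertices and 3 edges, delete both glued faces → V=5, E=9, F=6.
Check: V − E + F = 5 − 9 + 6 = 2.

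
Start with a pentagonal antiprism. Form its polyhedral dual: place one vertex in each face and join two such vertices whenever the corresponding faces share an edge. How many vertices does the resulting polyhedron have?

12

The base solid has V = 10, E = 20, F = 12.
The dual swaps V and F and preserves E: V′ = F = 12, E′ = E = 20, F′ = V = 10.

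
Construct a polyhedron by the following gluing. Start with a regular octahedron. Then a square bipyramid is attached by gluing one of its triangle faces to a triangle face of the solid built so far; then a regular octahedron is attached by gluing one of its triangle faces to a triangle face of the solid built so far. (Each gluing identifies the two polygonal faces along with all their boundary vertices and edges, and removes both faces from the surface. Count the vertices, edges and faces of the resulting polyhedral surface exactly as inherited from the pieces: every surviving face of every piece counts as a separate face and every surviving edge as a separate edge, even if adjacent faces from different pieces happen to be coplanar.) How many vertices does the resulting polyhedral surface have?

12

A regular octahedron: V=6, E=12, F=8.
Attach a square bipyramid (V=6, E=12, F=8) along a 3-gon: merge 3 vertices and 3 edges, delete both glued faces → V=9, E=21, F=14.
Attach a regular octahedron (V=6, E=12, F=8) along a 3-gon: merge 3 vertices and 3 edges, delete both glued faces → V=12, E=30, F=20.
Check: V − E + F = 12 − 30 + 20 = 2.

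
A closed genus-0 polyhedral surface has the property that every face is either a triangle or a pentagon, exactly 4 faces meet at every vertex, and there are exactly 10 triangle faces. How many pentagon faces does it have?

2

Let x be the number of pentagons; then F = 10 + x.
Edge–face incidences: 2E = 3·10 + 5·x = 30 + 5x.
Every vertex has degree 4, so 4V = 2E.
Euler: V − E + F = 2 ⇒ (2E)/4 − E + (10 + x) = 2.
Multiply by 8: 2·(2E) − 4·(2E) + 8·(10 + x) = 16, i.e. 80 + 8x − 2·(30 + 5x) = 16.
Collecting terms: −2x + 20 = 16, so −2x = −4, so x = 2.
Then 2E = 30 + 5·2 = 40, so E = 20, V = 2E/4 = 10, F = 10 + 2 = 12.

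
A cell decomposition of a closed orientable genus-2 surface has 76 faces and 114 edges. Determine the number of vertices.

For a closed orientable surface of genus 2, χ = 2 − 2·2 = -2.
V = -2 + E − F = -2 + 114 − 76 = 36.

36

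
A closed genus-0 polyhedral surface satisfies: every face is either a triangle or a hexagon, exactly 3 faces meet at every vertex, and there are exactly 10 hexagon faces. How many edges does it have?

Let x be the number of triangles; then F = 10 + x.
Edge–face incidences: 2E = 6·10 + 3·x = 60 + 3x.
Every vertex has degree 3, so 3V = 2E.
Euler: V − E + F = 2 ⇒ (2E)/3 − E + (10 + x) = 2.
Multiply by 6: 2·(2E) − 3·(2E) + 6·(10 + x) = 12, i.e. 60 + 6x − (60 + 3x) = 12.
Collecting terms: 3x = 12, so x = 4.
Then 2E = 60 + 3·4 = 72, so E = 36, V = 2E/3 = 24, F = 10 + 4 = 14.

36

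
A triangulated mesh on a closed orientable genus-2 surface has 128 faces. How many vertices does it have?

χ = 2 − 2·2 = -2, and every face is a triangle so 3F = 2E.
E = 3·128/2 = 192. Then V = -2 + E − F = -2 + 192 − 128 = 62.

62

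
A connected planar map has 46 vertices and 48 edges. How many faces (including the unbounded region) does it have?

4

Euler's formula for a connected plane graph: V − E + F = 2, so F = 2 − 46 + 48 = 4.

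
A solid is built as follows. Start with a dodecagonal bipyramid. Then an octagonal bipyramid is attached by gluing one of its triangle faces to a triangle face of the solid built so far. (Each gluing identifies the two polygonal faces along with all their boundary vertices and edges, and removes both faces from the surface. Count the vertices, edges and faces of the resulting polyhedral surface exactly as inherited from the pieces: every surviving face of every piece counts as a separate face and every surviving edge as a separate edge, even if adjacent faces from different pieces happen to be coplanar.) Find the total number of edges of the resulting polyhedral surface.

A dodecagonal bipyramid: V=14, E=36, F=24.
Attach an octagonal bipyramid (V=10, E=24, F=16) along a 3-gon: merge 3 vertices and 3 edges, delete both glued faces → V=21, E=57, F=38.
Check: V − E + F = 21 − 57 + 38 = 2.

57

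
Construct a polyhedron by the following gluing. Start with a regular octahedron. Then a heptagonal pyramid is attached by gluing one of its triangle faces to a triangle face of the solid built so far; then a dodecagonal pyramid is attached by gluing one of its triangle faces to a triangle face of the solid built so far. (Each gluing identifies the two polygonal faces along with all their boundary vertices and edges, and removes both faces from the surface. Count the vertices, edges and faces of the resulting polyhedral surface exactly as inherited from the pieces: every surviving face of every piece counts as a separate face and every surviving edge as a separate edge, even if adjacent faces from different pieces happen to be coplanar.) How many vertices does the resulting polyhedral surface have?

21

A regular octahedron: V=6, E=12, F=8.
Attach a heptagonal pyramid (V=8, E=14, F=8) along a 3-gon: merge 3 vertices and 3 edges, delete both glued faces → V=11, E=23, F=14.
Attach a dodecagonal pyramid (V=13, E=24, F=13) along a 3-gon: merge 3 vertices and 3 edges, delete both glued faces → V=21, E=44, F=25.
Check: V − E + F = 21 − 44 + 25 = 2.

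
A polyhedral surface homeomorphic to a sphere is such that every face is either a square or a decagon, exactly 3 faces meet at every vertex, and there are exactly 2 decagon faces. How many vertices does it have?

Let x be the number of squares; then F = 2 + x.
Edge–face incidences: 2E = 10·2 + 4·x = 20 + 4x.
Every vertex has degree 3, so 3V = 2E.
Euler: V − E + F = 2 ⇒ (2E)/3 − E + (2 + x) = 2.
Multiply by 6: 2·(2E) − 3·(2E) + 6·(2 + x) = 12, i.e. 12 + 6x − (20 + 4x) = 12.
Collecting terms: 2x − 8 = 12, so 2x = 20, so x = 10.
Then 2E = 20 + 4·10 = 60, so E = 30, V = 2E/3 = 20, F = 2 + 10 = 12.

20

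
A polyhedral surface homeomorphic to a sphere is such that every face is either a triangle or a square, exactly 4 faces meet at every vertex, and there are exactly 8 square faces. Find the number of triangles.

Let x be the number of triangles; then F = 8 + x.
Edge–face incidences: 2E = 4·8 + 3·x = 32 + 3x.
Every vertex has degree 4, so 4V = 2E.
Euler: V − E + F = 2 ⇒ (2E)/4 − E + (8 + x) = 2.
Multiply by 8: 2·(2E) − 4·(2E) + 8·(8 + x) = 16, i.e. 64 + 8x − 2·(32 + 3x) = 16.
Collecting terms: 2x = 16, so x = 8.
Then 2E = 32 + 3·8 = 56, so E = 28, V = 2E/4 = 14, F = 8 + 8 = 16.

8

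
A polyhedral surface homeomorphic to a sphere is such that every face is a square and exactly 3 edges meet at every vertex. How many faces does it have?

6

Each face has 4 edges and each edge borders two faces, so 2E = 4F.
Each vertex has degree 3, so 3V = 2E and hence V = 4F/3.
Euler: V − E + F = 2 ⇒ (4F/3) − (4F/2) + F = 2.
Multiply by 6: (8 − 12 + 6)F = 12, i.e. 2F = 12.
So F = 6, E = 4·6/2 = 12, V = 4·6/3 = 8.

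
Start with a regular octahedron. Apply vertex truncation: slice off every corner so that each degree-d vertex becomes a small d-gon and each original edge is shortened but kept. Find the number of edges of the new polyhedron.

36

The base solid has V = 6, E = 12, F = 8.
Truncation replaces each original edge-end by a new vertex, so V′ = 2E = 24.
Each original edge survives, and each old vertex of degree d contributes d new edges; summing degrees gives Σd = 2E, so E′ = E + 2E = 3E = 36.
Each original face survives and each original vertex becomes one new face: F′ = F + V = 14.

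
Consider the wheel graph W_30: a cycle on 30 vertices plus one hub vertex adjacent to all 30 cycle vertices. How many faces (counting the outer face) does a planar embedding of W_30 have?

31

W_30 has V = 30 + 1 = 31 vertices and E = 2·30 = 60 edges.
By Euler's formula F = 2 − V + E = 2 − 31 + 60 = 31.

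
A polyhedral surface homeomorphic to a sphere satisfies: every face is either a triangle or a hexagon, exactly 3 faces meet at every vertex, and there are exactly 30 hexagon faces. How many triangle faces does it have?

4

Let x be the number of triangles; then F = 30 + x.
Edge–face incidences: 2E = 6·30 + 3·x = 180 + 3x.
Every vertex has degree 3, so 3V = 2E.
Euler: V − E + F = 2 ⇒ (2E)/3 − E + (30 + x) = 2.
Multiply by 6: 2·(2E) − 3·(2E) + 6·(30 + x) = 12, i.e. 180 + 6x − (180 + 3x) = 12.
Collecting terms: 3x = 12, so x = 4.
Then 2E = 180 + 3·4 = 192, so E = 96, V = 2E/3 = 64, F = 30 + 4 = 34.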